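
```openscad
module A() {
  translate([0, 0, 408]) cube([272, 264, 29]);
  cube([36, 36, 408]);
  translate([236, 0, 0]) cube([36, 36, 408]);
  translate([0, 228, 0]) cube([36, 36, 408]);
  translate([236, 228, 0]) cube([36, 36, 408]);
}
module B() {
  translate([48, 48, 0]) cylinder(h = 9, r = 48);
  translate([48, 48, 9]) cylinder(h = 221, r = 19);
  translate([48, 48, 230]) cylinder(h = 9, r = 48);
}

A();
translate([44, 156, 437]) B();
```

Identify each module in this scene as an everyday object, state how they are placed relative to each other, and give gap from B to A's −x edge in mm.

The spool's min-x is at 44; the stool's min-x is 0; gap = 44 mm.

A is a stool. B is a spool. The spool is on top of the stool. The gap from the spool to the stool's −x edge is 44 mm.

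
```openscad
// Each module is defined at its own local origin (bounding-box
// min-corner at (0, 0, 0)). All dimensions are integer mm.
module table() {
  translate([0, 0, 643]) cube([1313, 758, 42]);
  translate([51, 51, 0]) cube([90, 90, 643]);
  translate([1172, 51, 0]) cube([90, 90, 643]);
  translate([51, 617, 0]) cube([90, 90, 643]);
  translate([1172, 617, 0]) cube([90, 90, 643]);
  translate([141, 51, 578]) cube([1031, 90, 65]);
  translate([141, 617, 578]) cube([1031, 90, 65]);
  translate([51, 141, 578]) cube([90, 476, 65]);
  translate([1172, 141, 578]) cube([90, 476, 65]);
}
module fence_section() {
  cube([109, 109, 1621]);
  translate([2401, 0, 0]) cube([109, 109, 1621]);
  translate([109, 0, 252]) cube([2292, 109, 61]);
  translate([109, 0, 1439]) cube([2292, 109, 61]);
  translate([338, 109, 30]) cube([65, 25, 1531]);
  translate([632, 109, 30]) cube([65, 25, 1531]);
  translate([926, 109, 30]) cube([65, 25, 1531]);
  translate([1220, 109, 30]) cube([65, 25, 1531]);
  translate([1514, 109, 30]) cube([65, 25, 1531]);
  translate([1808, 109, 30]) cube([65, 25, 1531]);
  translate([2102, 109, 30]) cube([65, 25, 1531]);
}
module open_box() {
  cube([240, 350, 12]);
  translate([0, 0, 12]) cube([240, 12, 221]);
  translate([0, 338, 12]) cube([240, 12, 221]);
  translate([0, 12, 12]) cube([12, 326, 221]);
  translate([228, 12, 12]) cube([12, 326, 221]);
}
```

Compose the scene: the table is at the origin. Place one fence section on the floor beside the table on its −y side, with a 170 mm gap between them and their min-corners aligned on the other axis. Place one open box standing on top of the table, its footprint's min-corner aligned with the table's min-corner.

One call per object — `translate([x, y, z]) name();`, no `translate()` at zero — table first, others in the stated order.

table();
translate([0, -304, 0]) fence_section();
translate([0, 0, 685]) open_box();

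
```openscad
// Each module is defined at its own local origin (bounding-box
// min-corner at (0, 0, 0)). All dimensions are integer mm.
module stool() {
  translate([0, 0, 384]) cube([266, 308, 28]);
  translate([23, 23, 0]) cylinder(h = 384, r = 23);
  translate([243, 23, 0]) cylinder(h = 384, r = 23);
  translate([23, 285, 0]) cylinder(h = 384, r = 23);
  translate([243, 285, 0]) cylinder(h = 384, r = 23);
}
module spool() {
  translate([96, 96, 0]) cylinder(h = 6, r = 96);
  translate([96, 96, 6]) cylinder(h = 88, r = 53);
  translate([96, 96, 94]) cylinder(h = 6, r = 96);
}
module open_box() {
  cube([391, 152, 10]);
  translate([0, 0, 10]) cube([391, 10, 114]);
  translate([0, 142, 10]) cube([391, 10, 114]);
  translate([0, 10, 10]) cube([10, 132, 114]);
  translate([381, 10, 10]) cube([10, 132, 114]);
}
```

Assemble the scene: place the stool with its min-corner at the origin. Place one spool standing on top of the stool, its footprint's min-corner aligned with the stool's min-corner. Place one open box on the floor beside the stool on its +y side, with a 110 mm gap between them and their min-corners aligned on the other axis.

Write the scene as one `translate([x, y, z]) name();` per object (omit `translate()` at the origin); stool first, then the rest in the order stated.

stool();
translate([0, 0, 412]) spool();
translate([0, 418, 0]) open_box();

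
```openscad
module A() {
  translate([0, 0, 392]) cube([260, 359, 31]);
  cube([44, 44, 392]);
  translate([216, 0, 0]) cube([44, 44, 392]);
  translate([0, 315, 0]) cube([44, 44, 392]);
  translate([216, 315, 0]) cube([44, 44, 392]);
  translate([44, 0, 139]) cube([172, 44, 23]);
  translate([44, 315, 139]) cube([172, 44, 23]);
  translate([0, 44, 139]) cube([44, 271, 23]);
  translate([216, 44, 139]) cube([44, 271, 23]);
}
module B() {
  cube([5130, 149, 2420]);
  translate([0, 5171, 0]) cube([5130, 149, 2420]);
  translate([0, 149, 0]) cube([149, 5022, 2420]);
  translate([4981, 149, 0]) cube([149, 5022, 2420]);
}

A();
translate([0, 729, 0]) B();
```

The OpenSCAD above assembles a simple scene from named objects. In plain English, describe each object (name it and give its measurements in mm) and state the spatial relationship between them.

A is a four-legged stool. The seat is 260×359 mm, 31 mm thick, top at z = 423 mm. It stands on four square legs, each 44×44 mm in cross-section, from z = 0 to the seat underside, each flush with a corner of the seat. Four stretchers, 44 mm wide and 23 mm tall, connect adjacent legs with their undersides at z = 139 mm, each running between the inner faces of the legs it joins and aligned with the legs' outer faces on the other axis.

B is the wall frame of a small rectangular building: four walls, each 2420 mm tall and 149 mm thick, enclosing a footprint 5130 mm (x) by 5320 mm (y) outside-to-outside, with no floor or roof. The front and back walls (the −y and +y sides) span the full width; the two side walls fit between them.

The house frame is on the floor beside the stool on its +y side.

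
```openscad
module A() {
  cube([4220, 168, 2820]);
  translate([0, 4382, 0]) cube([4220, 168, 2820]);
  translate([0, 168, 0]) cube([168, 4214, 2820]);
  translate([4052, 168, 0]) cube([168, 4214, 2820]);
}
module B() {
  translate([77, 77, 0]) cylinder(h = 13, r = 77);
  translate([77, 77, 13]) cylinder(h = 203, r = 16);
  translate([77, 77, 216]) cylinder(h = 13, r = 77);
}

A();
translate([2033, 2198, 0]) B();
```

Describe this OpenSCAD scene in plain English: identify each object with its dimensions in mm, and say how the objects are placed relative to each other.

A is the wall frame of a small rectangular building: four walls, each 2820 mm tall and 168 mm thick, enclosing a footprint 4220 mm (x) by 4550 mm (y) outside-to-outside, with no floor or roof. The front and back walls (the −y and +y sides) span the full width; the two side walls fit between them.

B is a spool: two coaxial disc flanges of radius 77 mm and thickness 13 mm, joined by a core cylinder of radius 16 mm and height 203 mm. The lower flange rests on z = 0 and the three cylinders share a vertical axis.

The spool sits inside the house frame, centred.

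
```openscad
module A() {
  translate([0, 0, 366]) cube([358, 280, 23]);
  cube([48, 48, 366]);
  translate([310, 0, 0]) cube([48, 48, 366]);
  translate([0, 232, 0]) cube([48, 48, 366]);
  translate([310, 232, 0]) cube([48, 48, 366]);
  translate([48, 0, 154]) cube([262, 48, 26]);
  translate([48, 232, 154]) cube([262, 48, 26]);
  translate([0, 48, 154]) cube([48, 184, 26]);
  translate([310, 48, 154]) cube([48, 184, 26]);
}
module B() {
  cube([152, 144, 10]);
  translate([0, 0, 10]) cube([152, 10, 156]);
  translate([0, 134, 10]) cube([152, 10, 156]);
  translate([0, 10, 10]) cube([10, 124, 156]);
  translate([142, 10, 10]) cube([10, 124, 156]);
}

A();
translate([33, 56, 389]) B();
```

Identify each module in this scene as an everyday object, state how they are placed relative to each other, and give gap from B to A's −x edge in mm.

A is a stool. B is an open box. The open box is on top of the stool. The gap from the open box to the stool's −x edge is 33 mm.

The open box's min-x is at 33; the stool's min-x is 0; gap = 33 mm.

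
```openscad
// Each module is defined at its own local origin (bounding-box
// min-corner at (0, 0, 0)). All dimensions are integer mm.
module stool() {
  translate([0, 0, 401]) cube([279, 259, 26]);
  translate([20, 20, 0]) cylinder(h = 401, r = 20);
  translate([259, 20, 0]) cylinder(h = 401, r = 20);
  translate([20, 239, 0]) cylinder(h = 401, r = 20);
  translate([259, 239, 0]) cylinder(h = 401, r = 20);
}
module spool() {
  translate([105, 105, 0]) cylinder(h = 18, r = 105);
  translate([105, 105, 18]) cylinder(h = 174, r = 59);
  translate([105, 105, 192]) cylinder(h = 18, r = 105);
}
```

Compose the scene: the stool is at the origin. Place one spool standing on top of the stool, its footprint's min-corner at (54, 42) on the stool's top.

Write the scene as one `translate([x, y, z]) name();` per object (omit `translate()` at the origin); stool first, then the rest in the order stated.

stool();
translate([54, 42, 427]) spool();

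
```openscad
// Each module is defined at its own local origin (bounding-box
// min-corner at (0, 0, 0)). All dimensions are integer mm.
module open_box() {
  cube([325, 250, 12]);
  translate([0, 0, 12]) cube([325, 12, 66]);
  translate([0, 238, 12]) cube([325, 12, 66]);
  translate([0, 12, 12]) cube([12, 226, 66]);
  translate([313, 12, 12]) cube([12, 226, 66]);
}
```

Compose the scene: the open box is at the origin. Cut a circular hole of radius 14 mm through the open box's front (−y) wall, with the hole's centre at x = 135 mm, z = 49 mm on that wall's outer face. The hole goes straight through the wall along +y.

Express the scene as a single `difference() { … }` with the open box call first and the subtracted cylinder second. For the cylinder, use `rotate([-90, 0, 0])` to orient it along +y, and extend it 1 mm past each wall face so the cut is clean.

difference() {
  open_box();
  translate([135, -1, 49]) rotate([-90, 0, 0]) cylinder(h = 14, r = 14);
}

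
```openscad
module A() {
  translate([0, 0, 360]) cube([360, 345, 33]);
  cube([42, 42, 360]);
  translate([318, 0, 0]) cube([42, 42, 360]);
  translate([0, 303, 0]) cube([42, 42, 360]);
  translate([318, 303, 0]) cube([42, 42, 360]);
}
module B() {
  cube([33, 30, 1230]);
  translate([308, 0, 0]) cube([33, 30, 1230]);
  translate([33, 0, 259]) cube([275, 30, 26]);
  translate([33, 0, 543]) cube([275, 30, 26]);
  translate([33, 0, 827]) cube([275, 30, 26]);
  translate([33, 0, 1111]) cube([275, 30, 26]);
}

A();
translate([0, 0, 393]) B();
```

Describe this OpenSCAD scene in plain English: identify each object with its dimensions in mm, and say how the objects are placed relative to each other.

A is a simple wooden stool: a rectangular seat 360 mm (x) by 345 mm (y), 33 mm thick, top face at z = 393 mm, on four square legs, each 42×42 mm in cross-section. The legs rest on z = 0, each flush with a corner of the seat.

B is a wooden ladder with two side rails of 33×30 mm section and 1230 mm height, set 341 mm apart overall. Between them run 4 rectangular rungs (30 mm deep, 26 mm thick), front faces flush with the rails' −y face. The bottom of the first rung is 259 mm above the floor and each subsequent rung is 284 mm higher than the one below.

The ladder is on top of the stool.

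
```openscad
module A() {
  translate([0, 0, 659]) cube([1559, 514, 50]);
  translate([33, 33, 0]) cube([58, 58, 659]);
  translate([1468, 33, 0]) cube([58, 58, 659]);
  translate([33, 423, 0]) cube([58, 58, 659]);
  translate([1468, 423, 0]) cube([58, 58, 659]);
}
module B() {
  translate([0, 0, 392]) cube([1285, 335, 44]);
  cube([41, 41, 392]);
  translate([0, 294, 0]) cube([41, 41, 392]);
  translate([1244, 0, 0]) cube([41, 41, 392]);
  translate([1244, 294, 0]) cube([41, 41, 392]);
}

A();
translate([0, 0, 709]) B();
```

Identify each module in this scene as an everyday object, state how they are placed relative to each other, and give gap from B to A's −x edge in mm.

The bench's min-x is at 0; the table's min-x is 0; gap = 0 mm.

A is a table. B is a bench. The bench is on top of the table. The gap from the bench to the table's −x edge is 0 mm.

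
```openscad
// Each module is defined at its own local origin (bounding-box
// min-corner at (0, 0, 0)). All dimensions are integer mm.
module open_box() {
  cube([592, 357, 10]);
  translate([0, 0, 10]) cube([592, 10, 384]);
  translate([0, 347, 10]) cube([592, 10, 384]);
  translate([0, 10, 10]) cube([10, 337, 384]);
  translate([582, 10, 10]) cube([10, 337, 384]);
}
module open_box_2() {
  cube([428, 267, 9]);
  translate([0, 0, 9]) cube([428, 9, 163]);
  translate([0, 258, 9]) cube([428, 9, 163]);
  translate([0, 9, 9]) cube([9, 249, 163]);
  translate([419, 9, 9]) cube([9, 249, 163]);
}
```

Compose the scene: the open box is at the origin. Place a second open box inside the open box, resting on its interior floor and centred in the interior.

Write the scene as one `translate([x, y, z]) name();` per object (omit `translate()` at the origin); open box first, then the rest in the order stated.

open_box();
translate([82, 45, 10]) open_box_2();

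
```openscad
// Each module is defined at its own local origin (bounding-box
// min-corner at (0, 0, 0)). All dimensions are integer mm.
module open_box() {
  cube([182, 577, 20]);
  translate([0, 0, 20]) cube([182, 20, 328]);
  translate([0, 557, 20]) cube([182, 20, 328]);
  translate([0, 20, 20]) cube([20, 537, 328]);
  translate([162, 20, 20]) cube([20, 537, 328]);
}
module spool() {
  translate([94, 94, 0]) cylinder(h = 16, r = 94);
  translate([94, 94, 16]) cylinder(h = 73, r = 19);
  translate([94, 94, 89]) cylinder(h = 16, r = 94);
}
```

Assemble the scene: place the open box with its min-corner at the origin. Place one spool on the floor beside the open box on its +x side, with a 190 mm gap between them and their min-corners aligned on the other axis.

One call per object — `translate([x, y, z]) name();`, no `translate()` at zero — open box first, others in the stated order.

open_box();
translate([372, 0, 0]) spool();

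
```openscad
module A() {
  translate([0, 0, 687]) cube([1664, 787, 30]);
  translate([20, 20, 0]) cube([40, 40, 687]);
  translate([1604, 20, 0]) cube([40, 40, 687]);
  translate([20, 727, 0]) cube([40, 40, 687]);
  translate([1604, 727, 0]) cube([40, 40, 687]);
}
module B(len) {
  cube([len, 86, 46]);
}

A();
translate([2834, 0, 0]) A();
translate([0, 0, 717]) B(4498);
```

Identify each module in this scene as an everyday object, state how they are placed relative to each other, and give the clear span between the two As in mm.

Second table starts at x = 2834; first ends at x = 1664; clear span = 2834 − 1664 = 1170 mm.

A is a table. B is a beam. A beam spans the tops of two tables. The clear span between the two tables is 1170 mm.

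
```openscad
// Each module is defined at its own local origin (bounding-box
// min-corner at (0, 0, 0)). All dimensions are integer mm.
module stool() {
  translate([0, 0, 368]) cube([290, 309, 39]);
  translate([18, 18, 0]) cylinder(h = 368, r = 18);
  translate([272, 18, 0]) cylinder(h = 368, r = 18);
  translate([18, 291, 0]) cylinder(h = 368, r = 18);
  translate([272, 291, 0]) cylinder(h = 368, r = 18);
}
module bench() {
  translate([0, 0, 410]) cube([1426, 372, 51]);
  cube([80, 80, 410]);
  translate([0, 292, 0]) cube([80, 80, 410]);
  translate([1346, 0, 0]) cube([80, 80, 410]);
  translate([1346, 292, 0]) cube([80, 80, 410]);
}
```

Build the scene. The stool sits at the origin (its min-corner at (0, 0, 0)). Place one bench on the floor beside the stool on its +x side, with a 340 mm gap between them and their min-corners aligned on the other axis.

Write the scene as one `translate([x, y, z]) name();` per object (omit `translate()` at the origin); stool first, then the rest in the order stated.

stool();
translate([630, 0, 0]) bench();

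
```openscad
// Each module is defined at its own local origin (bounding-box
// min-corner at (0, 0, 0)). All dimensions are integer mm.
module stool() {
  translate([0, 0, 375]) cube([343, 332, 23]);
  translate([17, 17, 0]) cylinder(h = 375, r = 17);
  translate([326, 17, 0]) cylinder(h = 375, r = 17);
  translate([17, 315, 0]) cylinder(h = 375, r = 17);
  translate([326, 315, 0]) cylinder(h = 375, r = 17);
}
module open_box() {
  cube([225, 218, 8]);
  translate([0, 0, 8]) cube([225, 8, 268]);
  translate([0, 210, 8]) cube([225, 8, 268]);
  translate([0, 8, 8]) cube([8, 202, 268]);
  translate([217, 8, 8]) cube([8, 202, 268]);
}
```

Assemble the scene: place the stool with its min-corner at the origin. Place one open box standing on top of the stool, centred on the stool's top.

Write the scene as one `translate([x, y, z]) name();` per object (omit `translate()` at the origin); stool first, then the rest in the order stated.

stool();
translate([59, 57, 398]) open_box();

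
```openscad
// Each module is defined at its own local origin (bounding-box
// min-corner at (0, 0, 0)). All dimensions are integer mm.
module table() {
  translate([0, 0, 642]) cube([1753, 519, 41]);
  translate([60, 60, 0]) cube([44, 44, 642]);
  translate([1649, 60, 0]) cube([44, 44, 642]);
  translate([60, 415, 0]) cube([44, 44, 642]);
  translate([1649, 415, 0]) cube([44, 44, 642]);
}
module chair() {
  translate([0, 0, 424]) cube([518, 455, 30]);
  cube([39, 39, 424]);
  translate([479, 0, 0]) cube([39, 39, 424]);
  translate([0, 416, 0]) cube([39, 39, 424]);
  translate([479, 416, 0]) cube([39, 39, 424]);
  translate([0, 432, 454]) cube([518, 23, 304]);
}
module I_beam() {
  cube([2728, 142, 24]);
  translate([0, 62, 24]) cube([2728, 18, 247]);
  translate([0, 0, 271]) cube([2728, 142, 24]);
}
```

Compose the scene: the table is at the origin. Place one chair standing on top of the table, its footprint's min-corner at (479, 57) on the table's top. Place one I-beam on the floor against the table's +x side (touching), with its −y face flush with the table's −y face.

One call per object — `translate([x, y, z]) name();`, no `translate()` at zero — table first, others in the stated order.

table();
translate([479, 57, 683]) chair();
translate([1753, 0, 0]) I_beam();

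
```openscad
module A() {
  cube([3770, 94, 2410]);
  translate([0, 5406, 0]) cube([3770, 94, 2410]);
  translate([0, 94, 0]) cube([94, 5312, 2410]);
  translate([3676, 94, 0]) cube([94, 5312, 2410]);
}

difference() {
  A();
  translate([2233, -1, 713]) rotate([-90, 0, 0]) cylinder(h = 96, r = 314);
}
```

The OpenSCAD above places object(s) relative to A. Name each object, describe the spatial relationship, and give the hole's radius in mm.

A is a house frame. The house frame has a circular hole through its front wall. The hole's radius is 314 mm.

The subtracted cylinder has r = 314 mm.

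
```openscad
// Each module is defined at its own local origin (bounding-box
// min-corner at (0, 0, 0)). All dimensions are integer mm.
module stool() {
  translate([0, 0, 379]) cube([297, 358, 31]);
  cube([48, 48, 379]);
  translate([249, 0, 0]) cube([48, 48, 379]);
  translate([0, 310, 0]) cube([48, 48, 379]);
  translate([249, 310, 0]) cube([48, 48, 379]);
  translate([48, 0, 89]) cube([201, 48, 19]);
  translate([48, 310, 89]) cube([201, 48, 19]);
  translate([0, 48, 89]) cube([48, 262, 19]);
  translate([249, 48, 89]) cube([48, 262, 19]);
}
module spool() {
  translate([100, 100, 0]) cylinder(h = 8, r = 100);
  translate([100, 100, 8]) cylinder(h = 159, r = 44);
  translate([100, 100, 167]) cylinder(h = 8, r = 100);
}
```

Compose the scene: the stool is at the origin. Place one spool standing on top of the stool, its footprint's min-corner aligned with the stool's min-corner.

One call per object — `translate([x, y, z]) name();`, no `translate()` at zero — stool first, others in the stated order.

stool();
translate([0, 0, 410]) spool();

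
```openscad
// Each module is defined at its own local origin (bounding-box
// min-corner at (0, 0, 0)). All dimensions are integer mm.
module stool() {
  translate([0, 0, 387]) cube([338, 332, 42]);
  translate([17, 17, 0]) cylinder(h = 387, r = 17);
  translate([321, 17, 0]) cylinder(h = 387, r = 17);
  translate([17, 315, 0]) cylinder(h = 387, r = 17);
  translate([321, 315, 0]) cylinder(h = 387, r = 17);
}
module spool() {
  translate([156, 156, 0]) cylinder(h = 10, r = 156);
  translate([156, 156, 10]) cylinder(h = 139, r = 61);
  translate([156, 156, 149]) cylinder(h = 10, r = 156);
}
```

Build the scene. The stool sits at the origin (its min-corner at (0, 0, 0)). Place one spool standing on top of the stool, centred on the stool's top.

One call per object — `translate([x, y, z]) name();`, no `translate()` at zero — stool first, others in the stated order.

stool();
translate([13, 10, 429]) spool();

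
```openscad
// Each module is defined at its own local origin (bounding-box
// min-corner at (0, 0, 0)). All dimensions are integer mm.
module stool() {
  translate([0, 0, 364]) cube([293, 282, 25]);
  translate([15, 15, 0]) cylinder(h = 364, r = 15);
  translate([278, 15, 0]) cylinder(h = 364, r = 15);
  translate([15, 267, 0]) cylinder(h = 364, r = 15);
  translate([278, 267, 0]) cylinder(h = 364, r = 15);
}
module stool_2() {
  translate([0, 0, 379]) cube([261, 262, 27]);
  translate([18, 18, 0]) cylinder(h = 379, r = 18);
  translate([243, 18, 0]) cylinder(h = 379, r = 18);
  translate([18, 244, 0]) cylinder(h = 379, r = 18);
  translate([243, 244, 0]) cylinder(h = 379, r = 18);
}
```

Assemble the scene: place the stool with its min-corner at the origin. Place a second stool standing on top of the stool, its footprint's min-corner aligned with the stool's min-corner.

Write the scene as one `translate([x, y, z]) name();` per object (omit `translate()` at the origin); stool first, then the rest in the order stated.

stool();
translate([0, 0, 389]) stool_2();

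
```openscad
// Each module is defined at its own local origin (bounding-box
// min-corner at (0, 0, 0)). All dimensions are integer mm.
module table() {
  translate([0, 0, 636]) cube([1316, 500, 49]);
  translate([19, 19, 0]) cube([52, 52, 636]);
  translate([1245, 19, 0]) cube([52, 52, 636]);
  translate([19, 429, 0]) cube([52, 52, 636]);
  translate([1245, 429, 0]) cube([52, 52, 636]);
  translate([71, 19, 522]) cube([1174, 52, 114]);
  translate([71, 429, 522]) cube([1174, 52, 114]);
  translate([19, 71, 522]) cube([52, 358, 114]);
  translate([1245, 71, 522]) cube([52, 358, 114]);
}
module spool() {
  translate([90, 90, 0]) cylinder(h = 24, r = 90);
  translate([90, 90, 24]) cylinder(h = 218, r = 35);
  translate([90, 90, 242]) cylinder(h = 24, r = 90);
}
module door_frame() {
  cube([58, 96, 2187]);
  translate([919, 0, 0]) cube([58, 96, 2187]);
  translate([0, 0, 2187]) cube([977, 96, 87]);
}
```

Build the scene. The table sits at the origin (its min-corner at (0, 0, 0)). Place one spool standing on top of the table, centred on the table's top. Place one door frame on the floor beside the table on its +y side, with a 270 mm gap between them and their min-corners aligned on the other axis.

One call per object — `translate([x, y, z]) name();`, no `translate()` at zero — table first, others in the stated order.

table();
translate([568, 160, 685]) spool();
translate([0, 770, 0]) door_frame();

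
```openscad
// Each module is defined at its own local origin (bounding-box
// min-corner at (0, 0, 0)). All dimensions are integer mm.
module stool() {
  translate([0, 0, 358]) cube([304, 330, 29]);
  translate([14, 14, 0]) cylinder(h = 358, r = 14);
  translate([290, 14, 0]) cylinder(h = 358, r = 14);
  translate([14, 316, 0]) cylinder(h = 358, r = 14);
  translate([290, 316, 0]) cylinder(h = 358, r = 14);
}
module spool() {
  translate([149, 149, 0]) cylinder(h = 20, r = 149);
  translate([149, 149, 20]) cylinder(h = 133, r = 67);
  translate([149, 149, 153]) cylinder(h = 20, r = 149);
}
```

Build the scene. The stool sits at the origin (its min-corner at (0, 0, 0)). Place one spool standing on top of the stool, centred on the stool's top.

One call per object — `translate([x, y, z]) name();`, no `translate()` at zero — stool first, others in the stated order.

stool();
translate([3, 16, 387]) spool();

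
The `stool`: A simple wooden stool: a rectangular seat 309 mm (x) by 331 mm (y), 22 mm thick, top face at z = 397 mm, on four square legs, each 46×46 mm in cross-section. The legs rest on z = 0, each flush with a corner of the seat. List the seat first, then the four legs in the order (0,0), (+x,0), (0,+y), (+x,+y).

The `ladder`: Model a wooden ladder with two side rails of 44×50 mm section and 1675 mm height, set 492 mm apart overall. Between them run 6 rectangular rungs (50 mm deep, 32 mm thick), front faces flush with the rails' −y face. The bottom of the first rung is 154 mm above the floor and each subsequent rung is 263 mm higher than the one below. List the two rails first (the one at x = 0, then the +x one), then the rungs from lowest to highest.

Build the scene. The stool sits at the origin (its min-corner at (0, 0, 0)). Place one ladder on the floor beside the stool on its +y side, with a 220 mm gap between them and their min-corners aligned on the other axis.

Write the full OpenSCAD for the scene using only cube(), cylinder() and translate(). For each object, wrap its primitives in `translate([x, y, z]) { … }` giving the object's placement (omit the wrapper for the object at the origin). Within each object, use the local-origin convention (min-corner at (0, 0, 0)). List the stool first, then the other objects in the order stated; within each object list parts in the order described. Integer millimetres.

translate([0, 0, 375]) cube([309, 331, 22]);
cube([46, 46, 375]);
translate([263, 0, 0]) cube([46, 46, 375]);
translate([0, 285, 0]) cube([46, 46, 375]);
translate([263, 285, 0]) cube([46, 46, 375]);
translate([0, 551, 0]) {
  cube([44, 50, 1675]);
  translate([448, 0, 0]) cube([44, 50, 1675]);
  translate([44, 0, 154]) cube([404, 50, 32]);
  translate([44, 0, 417]) cube([404, 50, 32]);
  translate([44, 0, 680]) cube([404, 50, 32]);
  translate([44, 0, 943]) cube([404, 50, 32]);
  translate([44, 0, 1206]) cube([404, 50, 32]);
  translate([44, 0, 1469]) cube([404, 50, 32]);
}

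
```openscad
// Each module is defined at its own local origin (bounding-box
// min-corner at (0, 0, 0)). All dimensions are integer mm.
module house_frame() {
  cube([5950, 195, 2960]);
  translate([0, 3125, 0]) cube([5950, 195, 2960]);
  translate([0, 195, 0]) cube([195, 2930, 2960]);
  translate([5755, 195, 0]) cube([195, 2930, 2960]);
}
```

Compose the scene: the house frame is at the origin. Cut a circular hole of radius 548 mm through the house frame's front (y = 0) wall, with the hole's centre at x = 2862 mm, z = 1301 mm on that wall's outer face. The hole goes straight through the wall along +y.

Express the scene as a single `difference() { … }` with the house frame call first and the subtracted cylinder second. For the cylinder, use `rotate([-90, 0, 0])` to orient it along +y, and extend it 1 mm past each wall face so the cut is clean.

difference() {
  house_frame();
  translate([2862, -1, 1301]) rotate([-90, 0, 0]) cylinder(h = 197, r = 548);
}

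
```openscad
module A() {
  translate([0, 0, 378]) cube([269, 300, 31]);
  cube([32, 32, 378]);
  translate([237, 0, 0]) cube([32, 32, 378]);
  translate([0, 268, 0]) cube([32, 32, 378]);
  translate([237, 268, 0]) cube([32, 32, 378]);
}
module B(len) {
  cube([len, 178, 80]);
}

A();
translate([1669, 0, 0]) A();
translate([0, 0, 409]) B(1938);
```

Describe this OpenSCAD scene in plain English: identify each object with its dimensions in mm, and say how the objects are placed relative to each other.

A is a four-legged stool. The seat is 269×300 mm, 31 mm thick, top at z = 409 mm. It stands on four square legs, each 32×32 mm in cross-section, from z = 0 to the seat underside, each flush with a corner of the seat.

B is a rectangular beam 1938 mm long (x), 178 mm deep (y), 80 mm thick (z).

The beam spans the tops of two stools placed 1400 mm apart, resting at z = 409 mm.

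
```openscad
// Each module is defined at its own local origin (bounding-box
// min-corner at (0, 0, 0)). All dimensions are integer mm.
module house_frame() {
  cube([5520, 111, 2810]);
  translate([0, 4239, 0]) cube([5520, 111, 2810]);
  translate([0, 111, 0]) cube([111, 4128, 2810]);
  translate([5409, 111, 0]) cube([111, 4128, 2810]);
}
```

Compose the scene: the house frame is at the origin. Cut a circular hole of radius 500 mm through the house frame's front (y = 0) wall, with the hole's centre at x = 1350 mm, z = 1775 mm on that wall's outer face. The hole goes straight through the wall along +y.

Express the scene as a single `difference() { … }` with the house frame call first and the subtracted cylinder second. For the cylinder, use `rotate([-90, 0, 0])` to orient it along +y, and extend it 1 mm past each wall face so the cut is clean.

difference() {
  house_frame();
  translate([1350, -1, 1775]) rotate([-90, 0, 0]) cylinder(h = 113, r = 500);
}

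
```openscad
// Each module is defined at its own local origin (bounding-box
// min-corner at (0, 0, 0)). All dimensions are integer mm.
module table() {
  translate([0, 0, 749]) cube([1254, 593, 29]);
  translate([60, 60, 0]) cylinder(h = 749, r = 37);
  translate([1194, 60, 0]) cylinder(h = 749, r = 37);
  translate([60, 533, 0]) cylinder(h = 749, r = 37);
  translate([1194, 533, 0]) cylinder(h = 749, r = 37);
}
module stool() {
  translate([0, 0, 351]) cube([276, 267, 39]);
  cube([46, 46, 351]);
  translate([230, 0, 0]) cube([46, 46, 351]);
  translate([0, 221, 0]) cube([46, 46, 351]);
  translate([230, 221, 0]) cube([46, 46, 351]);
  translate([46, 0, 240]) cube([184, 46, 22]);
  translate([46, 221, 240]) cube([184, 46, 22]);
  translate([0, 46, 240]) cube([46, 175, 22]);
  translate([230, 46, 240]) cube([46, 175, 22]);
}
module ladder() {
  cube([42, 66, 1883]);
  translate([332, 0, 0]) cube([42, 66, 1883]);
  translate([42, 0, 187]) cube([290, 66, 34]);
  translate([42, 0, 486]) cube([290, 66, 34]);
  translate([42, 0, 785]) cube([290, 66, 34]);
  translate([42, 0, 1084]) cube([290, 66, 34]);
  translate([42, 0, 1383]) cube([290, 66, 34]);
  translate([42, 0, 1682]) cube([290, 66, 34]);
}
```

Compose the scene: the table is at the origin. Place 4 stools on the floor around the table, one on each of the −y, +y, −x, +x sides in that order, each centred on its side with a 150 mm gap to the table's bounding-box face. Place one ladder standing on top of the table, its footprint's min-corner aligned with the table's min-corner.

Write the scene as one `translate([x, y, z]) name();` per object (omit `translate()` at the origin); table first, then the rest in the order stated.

table();
translate([489, -417, 0]) stool();
translate([489, 743, 0]) stool();
translate([-426, 163, 0]) stool();
translate([1404, 163, 0]) stool();
translate([0, 0, 778]) ladder();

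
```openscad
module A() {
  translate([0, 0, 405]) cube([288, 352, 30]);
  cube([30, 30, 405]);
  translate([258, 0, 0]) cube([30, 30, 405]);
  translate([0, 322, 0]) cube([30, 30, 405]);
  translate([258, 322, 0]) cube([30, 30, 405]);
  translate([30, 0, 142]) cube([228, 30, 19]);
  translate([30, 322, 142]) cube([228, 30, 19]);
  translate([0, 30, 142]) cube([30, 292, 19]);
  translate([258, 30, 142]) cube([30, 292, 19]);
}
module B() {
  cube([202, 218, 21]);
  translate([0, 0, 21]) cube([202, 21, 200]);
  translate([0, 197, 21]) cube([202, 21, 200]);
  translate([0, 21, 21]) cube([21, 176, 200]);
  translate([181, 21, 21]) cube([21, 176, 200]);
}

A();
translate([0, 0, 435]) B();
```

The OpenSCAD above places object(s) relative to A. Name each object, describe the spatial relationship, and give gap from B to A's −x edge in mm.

The open box's min-x is at 0; the stool's min-x is 0; gap = 0 mm.

A is a stool. B is an open box. The open box is on top of the stool. The gap from the open box to the stool's −x edge is 0 mm.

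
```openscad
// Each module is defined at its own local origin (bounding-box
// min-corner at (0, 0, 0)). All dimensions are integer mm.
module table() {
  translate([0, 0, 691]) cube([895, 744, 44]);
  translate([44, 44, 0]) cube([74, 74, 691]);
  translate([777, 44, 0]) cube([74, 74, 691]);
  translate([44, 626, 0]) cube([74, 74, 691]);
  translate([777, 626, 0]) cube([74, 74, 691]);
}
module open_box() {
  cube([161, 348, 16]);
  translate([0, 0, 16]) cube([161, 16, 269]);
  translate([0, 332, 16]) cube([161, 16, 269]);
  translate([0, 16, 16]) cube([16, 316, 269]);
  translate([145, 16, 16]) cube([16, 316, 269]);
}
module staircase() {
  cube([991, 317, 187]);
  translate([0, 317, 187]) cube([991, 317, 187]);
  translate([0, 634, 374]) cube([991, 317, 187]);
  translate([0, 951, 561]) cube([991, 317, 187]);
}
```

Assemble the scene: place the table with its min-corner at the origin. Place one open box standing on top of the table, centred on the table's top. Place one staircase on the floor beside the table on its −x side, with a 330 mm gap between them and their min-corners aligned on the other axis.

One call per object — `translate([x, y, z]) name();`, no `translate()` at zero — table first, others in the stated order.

table();
translate([367, 198, 735]) open_box();
translate([-1321, 0, 0]) staircase();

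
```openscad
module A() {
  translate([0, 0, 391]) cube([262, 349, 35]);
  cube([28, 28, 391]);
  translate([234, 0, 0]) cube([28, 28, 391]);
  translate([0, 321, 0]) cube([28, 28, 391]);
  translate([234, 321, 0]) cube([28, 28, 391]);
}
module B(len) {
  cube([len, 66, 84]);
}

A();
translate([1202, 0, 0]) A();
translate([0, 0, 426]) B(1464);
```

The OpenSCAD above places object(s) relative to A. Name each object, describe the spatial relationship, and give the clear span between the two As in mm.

A is a stool. B is a beam. A beam spans the tops of two stools. The clear span between the two stools is 940 mm.

Second stool starts at x = 1202; first ends at x = 262; clear span = 1202 − 262 = 940 mm.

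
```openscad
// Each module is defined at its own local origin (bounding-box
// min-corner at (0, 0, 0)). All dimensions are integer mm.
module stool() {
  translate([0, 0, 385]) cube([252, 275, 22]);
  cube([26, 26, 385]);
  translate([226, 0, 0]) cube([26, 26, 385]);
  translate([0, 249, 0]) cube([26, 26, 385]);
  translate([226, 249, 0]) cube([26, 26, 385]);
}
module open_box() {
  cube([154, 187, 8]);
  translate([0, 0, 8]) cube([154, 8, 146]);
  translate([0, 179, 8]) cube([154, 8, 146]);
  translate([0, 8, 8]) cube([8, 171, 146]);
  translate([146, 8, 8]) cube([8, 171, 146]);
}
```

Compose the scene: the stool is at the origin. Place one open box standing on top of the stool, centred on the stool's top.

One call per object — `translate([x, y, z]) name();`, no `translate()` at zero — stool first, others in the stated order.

stool();
translate([49, 44, 407]) open_box();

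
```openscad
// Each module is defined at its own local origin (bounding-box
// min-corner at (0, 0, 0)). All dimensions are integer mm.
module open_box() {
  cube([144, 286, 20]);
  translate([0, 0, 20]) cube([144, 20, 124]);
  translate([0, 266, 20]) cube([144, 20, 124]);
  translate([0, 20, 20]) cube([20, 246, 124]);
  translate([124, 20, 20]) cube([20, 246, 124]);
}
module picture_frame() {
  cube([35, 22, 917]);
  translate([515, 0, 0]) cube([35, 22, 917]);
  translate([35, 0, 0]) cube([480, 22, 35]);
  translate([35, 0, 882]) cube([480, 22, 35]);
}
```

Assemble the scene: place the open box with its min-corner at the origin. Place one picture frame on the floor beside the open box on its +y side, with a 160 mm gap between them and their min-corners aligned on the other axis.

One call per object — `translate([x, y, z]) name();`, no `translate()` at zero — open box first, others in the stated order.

open_box();
translate([0, 446, 0]) picture_frame();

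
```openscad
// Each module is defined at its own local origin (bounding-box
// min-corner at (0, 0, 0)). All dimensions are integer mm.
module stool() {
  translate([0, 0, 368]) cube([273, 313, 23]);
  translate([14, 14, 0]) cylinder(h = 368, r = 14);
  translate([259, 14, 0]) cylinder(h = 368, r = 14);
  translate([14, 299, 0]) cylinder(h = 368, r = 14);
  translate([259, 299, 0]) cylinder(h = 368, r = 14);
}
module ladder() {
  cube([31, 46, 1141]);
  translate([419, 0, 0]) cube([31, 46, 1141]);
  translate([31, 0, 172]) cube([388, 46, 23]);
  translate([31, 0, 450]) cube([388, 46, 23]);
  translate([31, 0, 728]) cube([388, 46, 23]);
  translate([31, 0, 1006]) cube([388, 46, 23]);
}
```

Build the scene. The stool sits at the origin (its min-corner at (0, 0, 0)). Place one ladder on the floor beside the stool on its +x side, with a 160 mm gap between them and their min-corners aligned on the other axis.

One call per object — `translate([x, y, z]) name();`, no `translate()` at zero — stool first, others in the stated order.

stool();
translate([433, 0, 0]) ladder();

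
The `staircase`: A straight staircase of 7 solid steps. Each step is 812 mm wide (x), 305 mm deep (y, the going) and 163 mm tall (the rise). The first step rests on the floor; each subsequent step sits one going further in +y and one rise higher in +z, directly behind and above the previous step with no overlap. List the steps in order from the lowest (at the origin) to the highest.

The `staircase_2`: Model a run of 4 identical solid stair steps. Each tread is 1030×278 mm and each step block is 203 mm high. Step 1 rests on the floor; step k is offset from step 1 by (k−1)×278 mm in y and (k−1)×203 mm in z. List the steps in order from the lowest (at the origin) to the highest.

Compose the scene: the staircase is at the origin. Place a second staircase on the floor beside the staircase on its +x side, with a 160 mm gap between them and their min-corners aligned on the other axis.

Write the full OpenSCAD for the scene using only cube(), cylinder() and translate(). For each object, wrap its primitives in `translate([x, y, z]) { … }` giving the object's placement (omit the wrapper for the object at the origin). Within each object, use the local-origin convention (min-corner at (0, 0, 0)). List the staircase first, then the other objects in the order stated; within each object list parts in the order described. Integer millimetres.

cube([812, 305, 163]);
translate([0, 305, 163]) cube([812, 305, 163]);
translate([0, 610, 326]) cube([812, 305, 163]);
translate([0, 915, 489]) cube([812, 305, 163]);
translate([0, 1220, 652]) cube([812, 305, 163]);
translate([0, 1525, 815]) cube([812, 305, 163]);
translate([0, 1830, 978]) cube([812, 305, 163]);
translate([972, 0, 0]) {
  cube([1030, 278, 203]);
  translate([0, 278, 203]) cube([1030, 278, 203]);
  translate([0, 556, 406]) cube([1030, 278, 203]);
  translate([0, 834, 609]) cube([1030, 278, 203]);
}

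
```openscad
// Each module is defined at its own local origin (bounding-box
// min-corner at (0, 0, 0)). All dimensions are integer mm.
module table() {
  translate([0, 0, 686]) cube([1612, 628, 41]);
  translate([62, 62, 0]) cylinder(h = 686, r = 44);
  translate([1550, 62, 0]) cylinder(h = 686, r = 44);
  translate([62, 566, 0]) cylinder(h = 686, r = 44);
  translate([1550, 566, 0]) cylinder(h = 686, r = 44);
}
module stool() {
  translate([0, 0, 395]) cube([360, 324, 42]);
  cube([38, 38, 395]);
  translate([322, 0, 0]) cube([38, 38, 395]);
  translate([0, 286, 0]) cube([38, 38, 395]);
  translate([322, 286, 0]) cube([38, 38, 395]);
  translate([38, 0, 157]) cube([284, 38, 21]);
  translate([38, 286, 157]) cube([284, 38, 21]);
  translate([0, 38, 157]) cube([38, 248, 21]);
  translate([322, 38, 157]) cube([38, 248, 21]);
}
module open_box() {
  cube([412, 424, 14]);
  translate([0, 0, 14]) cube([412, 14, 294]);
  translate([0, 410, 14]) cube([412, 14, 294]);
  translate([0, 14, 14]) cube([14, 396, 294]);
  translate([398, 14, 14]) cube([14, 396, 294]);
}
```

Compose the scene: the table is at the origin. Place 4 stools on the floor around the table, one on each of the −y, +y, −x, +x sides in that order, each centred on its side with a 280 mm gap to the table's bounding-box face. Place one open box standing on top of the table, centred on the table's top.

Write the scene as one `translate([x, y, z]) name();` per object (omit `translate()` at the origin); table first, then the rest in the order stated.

table();
translate([626, -604, 0]) stool();
translate([626, 908, 0]) stool();
translate([-640, 152, 0]) stool();
translate([1892, 152, 0]) stool();
translate([600, 102, 727]) open_box();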